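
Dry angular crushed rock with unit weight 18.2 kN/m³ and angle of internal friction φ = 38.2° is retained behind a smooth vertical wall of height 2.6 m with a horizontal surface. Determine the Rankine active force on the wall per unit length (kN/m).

K_a = tan²(45° − φ/2) = 0.2358.
P_a = ½ K_a γ H² = 0.5 × 0.2358 × 18.2 × 2.6² = 14.50 kN/m.

14.5 kN/m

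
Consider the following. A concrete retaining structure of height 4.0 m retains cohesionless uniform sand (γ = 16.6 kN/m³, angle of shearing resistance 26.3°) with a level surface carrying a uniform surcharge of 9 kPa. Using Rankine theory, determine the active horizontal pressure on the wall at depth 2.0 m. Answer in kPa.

K_a = (1 − sin φ)/(1 + sin φ) = 0.3859.
σ_v = γz + q = 16.6 × 2.0 + 9 = 42.20 kPa.
σ_h = K_a σ_v = 0.3859 × 42.20 = 16.29 kPa.

16.3 kPa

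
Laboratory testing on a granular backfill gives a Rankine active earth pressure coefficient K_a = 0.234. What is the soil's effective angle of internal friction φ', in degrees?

K_a = tan²(45° − φ/2) ⇒ 45° − φ/2 = arctan(√0.234) = 25.81°.
φ = 2(45° − 25.81°) = 38.37°.

38.4°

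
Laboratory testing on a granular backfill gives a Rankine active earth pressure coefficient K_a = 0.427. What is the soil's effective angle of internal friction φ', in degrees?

23.7°

K_a = tan²(45° − φ/2) ⇒ 45° − φ/2 = arctan(√0.427) = 33.16°.
φ = 2(45° − 33.16°) = 23.67°.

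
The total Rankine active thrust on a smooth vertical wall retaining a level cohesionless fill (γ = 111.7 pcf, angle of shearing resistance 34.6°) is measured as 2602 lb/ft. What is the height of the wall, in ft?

K_a = 0.2756. P_a = ½ K_a γ H² ⇒ H = √(2P_a/(K_a γ)).
H = √(2×2602/(0.2756×111.7)) = 13.00 ft.

13.0 ft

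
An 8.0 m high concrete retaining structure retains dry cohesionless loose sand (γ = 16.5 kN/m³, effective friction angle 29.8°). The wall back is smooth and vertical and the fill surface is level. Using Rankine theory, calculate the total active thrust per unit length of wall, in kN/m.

K_a = tan²(45° − φ/2) = 0.3360.
P_a = ½ K_a γ H² = 0.5 × 0.3360 × 16.5 × 8.0² = 177.4 kN/m.

177 kN/m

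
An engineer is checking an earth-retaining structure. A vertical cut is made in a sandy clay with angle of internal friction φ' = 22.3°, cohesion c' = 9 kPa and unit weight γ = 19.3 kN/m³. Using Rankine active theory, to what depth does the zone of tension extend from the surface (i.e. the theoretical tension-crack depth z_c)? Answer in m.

1.39 m

K_a = tan²(45° − 22.3°/2) = 0.4498; √K_a = 0.6707.
The active pressure is zero where K_a γ z = 2c√K_a, so z_c = 2c/(γ√K_a) = 2×9/(19.3×0.6707) = 1.391 m.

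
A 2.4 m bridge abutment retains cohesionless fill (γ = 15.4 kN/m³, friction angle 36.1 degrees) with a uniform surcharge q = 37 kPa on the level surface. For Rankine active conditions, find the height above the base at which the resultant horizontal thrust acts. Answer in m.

K_a = 0.2585.
Triangular part P₁ = ½K_aγH² = 11.46 at H/3 = 0.8000 m; rectangular part P₂ = K_a q H = 22.95 at H/2 = 1.200 m.
ȳ = (P₁·0.8000 + P₂·1.200)/(P₁+P₂) = 1.067 m.

1.07 m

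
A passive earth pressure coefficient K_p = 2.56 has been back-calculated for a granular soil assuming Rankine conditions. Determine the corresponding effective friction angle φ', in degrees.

K_p = (1+sin φ)/(1−sin φ) ⇒ sin φ = (K_p − 1)/(K_p + 1) = 0.4382.
φ = arcsin(0.4382) = 25.99°.

26.0°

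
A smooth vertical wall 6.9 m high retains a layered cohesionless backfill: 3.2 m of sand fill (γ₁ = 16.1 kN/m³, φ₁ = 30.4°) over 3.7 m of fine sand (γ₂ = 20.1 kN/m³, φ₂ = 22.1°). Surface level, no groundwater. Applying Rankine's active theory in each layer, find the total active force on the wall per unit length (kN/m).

176 kN/m

K_a1 = tan²(45°−30.4°/2) = 0.3280; K_a2 = tan²(45°−22.1°/2) = 0.4533.
Layer 1: σ at base = K_a1 γ₁ h₁ = 16.90 kPa; P₁ = ½×16.90×3.2 = 27.04.
Layer 2: σ_v at top = γ₁h₁ = 51.52; σ_h top = K_a2×51.52 = 23.35; σ_h base = K_a2×(51.52+20.1×3.7) = 57.06.
P₂ = ½(23.35+57.06)×3.7 = 148.8. Total P_a = 27.04+148.8 = 175.8 kN/m.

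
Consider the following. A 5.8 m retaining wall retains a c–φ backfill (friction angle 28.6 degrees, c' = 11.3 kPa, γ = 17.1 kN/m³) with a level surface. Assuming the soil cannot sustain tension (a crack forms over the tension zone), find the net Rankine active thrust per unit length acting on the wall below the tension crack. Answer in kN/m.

38.5 kN/m

K_a = 0.3525; √K_a = 0.5938.
Tension-crack depth z_c = 2c/(γ√K_a) = 2×11.3/(17.1×0.5938) = 2.226 m.
σ_a at base = K_a γ H − 2c√K_a = 0.3525×17.1×5.8 − 2×11.3×0.5938 = 21.55 kPa.
P_a = ½ × 21.55 × (H − z_c) = 0.5×21.55×3.574 = 38.51 kN/m.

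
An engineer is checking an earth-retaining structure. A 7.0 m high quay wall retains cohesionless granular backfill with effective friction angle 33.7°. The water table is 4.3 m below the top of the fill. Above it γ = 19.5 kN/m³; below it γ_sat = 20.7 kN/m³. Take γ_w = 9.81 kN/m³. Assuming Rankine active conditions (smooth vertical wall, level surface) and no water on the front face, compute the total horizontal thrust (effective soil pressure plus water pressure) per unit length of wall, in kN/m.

164 kN/m

K_a = tan²(45° − φ/2) = 0.2863.
γ' = 20.7 − 9.81 = 10.89 kN/m³. Depth below WT = 2.7 m.
σ'_h at WT = K_a γ d_w = 24.01 kPa; at base = 24.01 + K_a γ' × 2.7 = 32.42 kPa.
P₁ (0–4.3 m) = ½×24.01×4.3 = 51.61. P₂ (4.3–7.0 m) = ½(24.01+32.42)×2.7 = 76.18.
P_w = ½ γ_w h₂² = 0.5×9.81×2.7² = 35.76. Total = 51.61+76.18+35.76 = 163.6 kN/m.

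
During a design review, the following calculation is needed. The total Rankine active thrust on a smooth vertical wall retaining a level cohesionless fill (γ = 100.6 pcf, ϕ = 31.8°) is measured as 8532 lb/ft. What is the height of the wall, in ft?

23.4 ft

K_a = 0.3098. P_a = ½ K_a γ H² ⇒ H = √(2P_a/(K_a γ)).
H = √(2×8532/(0.3098×100.6)) = 23.40 ft.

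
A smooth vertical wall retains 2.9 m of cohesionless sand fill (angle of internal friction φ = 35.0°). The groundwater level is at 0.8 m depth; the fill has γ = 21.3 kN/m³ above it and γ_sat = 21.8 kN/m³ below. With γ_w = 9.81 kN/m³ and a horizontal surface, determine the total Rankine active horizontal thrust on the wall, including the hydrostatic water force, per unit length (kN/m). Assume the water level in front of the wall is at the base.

40.3 kN/m

K_a = tan²(45° − φ/2) = 0.2710.
γ' = 21.8 − 9.81 = 11.99 kN/m³. Depth below WT = 2.1 m.
σ'_h at WT = K_a γ d_w = 4.618 kPa; at base = 4.618 + K_a γ' × 2.1 = 11.44 kPa.
P₁ (0–0.8 m) = ½×4.618×0.8 = 1.847. P₂ (0.8–2.9 m) = ½(4.618+11.44)×2.1 = 16.86.
P_w = ½ γ_w h₂² = 0.5×9.81×2.1² = 21.63. Total = 1.847+16.86+21.63 = 40.34 kN/m.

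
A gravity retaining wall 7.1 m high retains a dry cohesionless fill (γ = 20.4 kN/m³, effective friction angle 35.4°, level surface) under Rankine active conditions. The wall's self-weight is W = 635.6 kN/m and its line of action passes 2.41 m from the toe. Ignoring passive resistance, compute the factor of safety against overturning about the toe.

4.73

K_a = tan²(45° − 35.4°/2) = 0.2664.
P_a = ½K_aγH² = 0.5×0.2664×20.4×7.1² = 137.0 kN/m, acting at H/3 = 2.367 m above the base.
Overturning moment M_o = P_a × H/3 = 137.0 × 2.367 = 324.2.
Resisting moment M_r = W × 2.41 = 635.6 × 2.41 = 1532.
FS_overturning = M_r/M_o = 1532/324.2 = 4.725.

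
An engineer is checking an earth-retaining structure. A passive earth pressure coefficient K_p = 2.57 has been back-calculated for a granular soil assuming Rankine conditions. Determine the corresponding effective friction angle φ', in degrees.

26.1°

K_p = (1+sin φ)/(1−sin φ) ⇒ sin φ = (K_p − 1)/(K_p + 1) = 0.4398.
φ = arcsin(0.4398) = 26.09°.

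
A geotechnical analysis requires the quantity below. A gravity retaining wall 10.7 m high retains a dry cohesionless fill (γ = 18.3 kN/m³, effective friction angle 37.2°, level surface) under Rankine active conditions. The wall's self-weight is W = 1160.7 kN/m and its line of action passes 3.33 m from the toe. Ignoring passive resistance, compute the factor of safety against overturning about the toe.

4.20

K_a = tan²(45° − 37.2°/2) = 0.2464.
P_a = ½K_aγH² = 0.5×0.2464×18.3×10.7² = 258.1 kN/m, acting at H/3 = 3.567 m above the base.
Overturning moment M_o = P_a × H/3 = 258.1 × 3.567 = 920.7.
Resisting moment M_r = W × 3.33 = 1160.7 × 3.33 = 3865.
FS_overturning = M_r/M_o = 3865/920.7 = 4.198.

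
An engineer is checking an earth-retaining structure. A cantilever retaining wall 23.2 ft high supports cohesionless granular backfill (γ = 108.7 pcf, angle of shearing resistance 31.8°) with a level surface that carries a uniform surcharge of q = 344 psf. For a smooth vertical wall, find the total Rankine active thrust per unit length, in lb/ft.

K_a = tan²(45° − φ/2) = 0.3098.
Soil triangle: ½ K_a γ H² = 0.5×0.3098×108.7×23.2² = 9063 lb/ft.
Surcharge rectangle: K_a q H = 0.3098×344×23.2 = 2472 lb/ft.
Total = 9063 + 2472 = 11530 lb/ft.

11500 lb/ft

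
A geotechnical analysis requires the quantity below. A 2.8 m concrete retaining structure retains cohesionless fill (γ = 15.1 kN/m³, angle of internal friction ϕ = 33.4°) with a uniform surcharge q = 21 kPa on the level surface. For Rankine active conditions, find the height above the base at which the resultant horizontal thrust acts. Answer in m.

1.17 m

K_a = 0.2899.
Triangular part P₁ = ½K_aγH² = 17.16 at H/3 = 0.9333 m; rectangular part P₂ = K_a q H = 17.05 at H/2 = 1.400 m.
ȳ = (P₁·0.9333 + P₂·1.400)/(P₁+P₂) = 1.166 m.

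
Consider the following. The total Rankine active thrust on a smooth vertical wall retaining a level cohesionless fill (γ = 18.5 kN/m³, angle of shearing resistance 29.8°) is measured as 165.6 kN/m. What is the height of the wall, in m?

7.30 m

K_a = 0.3360. P_a = ½ K_a γ H² ⇒ H = √(2P_a/(K_a γ)).
H = √(2×165.6/(0.3360×18.5)) = 7.299 m.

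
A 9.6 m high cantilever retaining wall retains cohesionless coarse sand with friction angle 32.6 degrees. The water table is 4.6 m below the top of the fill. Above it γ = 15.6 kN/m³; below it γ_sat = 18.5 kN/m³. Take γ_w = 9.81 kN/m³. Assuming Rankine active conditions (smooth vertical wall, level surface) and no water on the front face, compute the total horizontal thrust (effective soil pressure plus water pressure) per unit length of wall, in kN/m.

312 kN/m

K_a = tan²(45° − φ/2) = 0.2997.
γ' = 18.5 − 9.81 = 8.690 kN/m³. Depth below WT = 5.0 m.
σ'_h at WT = K_a γ d_w = 21.51 kPa; at base = 21.51 + K_a γ' × 5.0 = 34.53 kPa.
P₁ (0–4.6 m) = ½×21.51×4.6 = 49.47. P₂ (4.6–9.6 m) = ½(21.51+34.53)×5.0 = 140.1.
P_w = ½ γ_w h₂² = 0.5×9.81×5.0² = 122.6. Total = 49.47+140.1+122.6 = 312.2 kN/m.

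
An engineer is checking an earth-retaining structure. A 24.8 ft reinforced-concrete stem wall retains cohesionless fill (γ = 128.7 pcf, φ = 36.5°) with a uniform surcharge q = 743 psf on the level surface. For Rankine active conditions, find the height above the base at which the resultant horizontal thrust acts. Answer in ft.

9.58 ft

K_a = 0.2541.
Triangular part P₁ = ½K_aγH² = 10060 at H/3 = 8.267 ft; rectangular part P₂ = K_a q H = 4681 at H/2 = 12.40 ft.
ȳ = (P₁·8.267 + P₂·12.40)/(P₁+P₂) = 9.580 ft.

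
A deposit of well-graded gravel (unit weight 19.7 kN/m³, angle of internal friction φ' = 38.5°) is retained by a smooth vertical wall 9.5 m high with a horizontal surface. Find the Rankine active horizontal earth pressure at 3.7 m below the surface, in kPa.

17.0 kPa

K_a = (1 − sin φ)/(1 + sin φ) = 0.2327.
σ_h = K_a γ z = 0.2327 × 19.7 × 3.7 = 16.96 kPa.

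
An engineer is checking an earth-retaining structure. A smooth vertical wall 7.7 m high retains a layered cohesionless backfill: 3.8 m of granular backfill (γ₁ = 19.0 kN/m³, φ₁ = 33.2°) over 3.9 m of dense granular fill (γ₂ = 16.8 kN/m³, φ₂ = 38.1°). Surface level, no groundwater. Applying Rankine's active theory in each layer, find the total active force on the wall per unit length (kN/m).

137 kN/m

K_a1 = tan²(45°−33.2°/2) = 0.2924; K_a2 = tan²(45°−38.1°/2) = 0.2368.
Layer 1: σ at base = K_a1 γ₁ h₁ = 21.11 kPa; P₁ = ½×21.11×3.8 = 40.11.
Layer 2: σ_v at top = γ₁h₁ = 72.20; σ_h top = K_a2×72.20 = 17.10; σ_h base = K_a2×(72.20+16.8×3.9) = 32.62.
P₂ = ½(17.10+32.62)×3.9 = 96.95. Total P_a = 40.11+96.95 = 137.1 kN/m.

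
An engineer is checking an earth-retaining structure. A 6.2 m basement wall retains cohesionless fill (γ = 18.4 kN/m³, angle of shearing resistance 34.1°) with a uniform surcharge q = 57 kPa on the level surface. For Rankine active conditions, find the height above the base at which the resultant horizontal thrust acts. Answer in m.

2.58 m

K_a = 0.2815.
Triangular part P₁ = ½K_aγH² = 99.56 at H/3 = 2.067 m; rectangular part P₂ = K_a q H = 99.49 at H/2 = 3.100 m.
ȳ = (P₁·2.067 + P₂·3.100)/(P₁+P₂) = 2.583 m.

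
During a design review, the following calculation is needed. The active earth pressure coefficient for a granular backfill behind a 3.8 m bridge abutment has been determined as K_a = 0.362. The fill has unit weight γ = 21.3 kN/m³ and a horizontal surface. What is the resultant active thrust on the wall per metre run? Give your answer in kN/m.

P = ½ K_a γ H² = 0.5 × 0.362 × 21.3 × 3.8² = 55.67 kN/m.

55.7 kN/m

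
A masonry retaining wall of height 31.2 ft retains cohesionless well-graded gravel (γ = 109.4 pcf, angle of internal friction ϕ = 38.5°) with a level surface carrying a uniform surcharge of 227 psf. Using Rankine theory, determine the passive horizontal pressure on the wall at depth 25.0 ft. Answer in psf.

12700 psf

K_p = (1 + sin φ)/(1 − sin φ) = 4.298.
σ_v = γz + q = 109.4 × 25.0 + 227 = 2962 psf.
σ_h = K_p σ_v = 4.298 × 2962 = 12730 psf.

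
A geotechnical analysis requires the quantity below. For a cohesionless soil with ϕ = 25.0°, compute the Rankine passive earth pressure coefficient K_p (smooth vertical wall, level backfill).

K_p = (1 + sin φ)/(1 − sin φ) = tan²(45° + 25.0°/2) = 2.464.

2.46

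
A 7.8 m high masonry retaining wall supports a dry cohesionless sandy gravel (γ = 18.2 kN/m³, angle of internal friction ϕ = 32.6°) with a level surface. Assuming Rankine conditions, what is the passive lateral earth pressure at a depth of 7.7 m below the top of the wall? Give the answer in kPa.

K_p = (1 + sin φ)/(1 − sin φ) = 3.336.
σ_h = K_p γ z = 3.336 × 18.2 × 7.7 = 467.5 kPa.

468 kPa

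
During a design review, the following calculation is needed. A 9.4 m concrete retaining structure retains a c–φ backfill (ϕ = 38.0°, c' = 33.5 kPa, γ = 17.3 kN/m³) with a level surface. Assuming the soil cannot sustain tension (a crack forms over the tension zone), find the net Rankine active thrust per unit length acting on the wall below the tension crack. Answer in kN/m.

K_a = 0.2379; √K_a = 0.4877.
Tension-crack depth z_c = 2c/(γ√K_a) = 2×33.5/(17.3×0.4877) = 7.940 m.
σ_a at base = K_a γ H − 2c√K_a = 0.2379×17.3×9.4 − 2×33.5×0.4877 = 6.006 kPa.
P_a = ½ × 6.006 × (H − z_c) = 0.5×6.006×1.460 = 4.383 kN/m.

4.38 kN/m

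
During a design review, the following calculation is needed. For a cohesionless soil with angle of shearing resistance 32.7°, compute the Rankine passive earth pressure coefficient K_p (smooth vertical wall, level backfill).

3.35

K_p = (1 + sin φ)/(1 − sin φ) = tan²(45° + 32.7°/2) = 3.350.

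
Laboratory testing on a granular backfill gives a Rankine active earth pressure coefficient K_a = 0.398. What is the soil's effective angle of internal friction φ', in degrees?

25.5°

K_a = tan²(45° − φ/2) ⇒ 45° − φ/2 = arctan(√0.398) = 32.25°.
φ = 2(45° − 32.25°) = 25.51°.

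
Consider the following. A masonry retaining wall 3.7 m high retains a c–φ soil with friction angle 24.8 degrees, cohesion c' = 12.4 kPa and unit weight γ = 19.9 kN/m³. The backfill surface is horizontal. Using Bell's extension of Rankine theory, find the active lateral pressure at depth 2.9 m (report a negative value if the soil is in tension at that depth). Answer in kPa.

K_a = (1 − sin φ)/(1 + sin φ) = 0.4090.
σ_a = K_a γ z − 2c√K_a = 0.4090×19.9×2.9 − 2×12.4×0.6395 = 7.743 kPa.

7.74 kPa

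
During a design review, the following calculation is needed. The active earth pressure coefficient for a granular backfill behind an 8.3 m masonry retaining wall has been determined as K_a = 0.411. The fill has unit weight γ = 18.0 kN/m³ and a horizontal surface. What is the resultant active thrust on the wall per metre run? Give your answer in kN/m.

P = ½ K_a γ H² = 0.5 × 0.411 × 18.0 × 8.3² = 254.8 kN/m.

255 kN/m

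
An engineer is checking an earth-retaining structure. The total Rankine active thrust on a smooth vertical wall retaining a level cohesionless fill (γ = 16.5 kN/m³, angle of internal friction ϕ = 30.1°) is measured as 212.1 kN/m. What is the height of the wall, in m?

8.80 m

K_a = 0.3320. P_a = ½ K_a γ H² ⇒ H = √(2P_a/(K_a γ)).
H = √(2×212.1/(0.3320×16.5)) = 8.800 m.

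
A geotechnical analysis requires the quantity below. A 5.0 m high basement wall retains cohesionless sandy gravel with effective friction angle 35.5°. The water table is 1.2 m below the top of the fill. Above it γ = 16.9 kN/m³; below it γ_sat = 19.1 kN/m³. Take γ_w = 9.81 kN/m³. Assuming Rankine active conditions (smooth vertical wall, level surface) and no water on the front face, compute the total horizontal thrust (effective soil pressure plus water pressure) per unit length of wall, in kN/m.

112 kN/m

K_a = tan²(45° − φ/2) = 0.2653.
γ' = 19.1 − 9.81 = 9.290 kN/m³. Depth below WT = 3.8 m.
σ'_h at WT = K_a γ d_w = 5.379 kPa; at base = 5.379 + K_a γ' × 3.8 = 14.74 kPa.
P₁ (0–1.2 m) = ½×5.379×1.2 = 3.228. P₂ (1.2–5.0 m) = ½(5.379+14.74)×3.8 = 38.23.
P_w = ½ γ_w h₂² = 0.5×9.81×3.8² = 70.83. Total = 3.228+38.23+70.83 = 112.3 kN/m.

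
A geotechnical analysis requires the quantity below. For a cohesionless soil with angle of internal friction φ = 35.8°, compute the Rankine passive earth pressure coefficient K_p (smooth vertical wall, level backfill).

3.82

K_p = (1 + sin φ)/(1 − sin φ) = tan²(45° + 35.8°/2) = 3.819.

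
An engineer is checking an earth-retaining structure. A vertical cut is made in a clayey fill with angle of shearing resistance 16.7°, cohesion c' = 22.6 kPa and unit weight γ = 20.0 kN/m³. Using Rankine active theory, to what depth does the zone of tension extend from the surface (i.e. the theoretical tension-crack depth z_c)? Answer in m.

3.04 m

K_a = tan²(45° − 16.7°/2) = 0.5536; √K_a = 0.7440.
The active pressure is zero where K_a γ z = 2c√K_a, so z_c = 2c/(γ√K_a) = 2×22.6/(20.0×0.7440) = 3.038 m.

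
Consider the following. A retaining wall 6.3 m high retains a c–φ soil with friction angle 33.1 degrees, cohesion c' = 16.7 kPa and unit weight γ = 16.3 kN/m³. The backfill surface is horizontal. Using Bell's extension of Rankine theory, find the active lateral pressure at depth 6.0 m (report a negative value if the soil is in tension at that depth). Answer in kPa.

K_a = (1 − sin φ)/(1 + sin φ) = 0.2936.
σ_a = K_a γ z − 2c√K_a = 0.2936×16.3×6.0 − 2×16.7×0.5418 = 10.61 kPa.

10.6 kPa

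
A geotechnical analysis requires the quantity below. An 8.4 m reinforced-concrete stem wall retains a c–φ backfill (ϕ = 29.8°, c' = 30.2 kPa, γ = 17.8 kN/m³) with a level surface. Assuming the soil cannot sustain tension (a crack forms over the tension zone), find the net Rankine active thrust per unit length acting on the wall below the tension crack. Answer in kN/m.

K_a = 0.3360; √K_a = 0.5797.
Tension-crack depth z_c = 2c/(γ√K_a) = 2×30.2/(17.8×0.5797) = 5.854 m.
σ_a at base = K_a γ H − 2c√K_a = 0.3360×17.8×8.4 − 2×30.2×0.5797 = 15.23 kPa.
P_a = ½ × 15.23 × (H − z_c) = 0.5×15.23×2.546 = 19.39 kN/m.

19.4 kN/m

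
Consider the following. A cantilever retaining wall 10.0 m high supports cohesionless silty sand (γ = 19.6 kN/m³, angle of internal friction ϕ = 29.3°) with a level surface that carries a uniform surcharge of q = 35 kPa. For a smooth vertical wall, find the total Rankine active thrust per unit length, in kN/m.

K_a = tan²(45° − φ/2) = 0.3428.
Soil triangle: ½ K_a γ H² = 0.5×0.3428×19.6×10.0² = 336.0 kN/m.
Surcharge rectangle: K_a q H = 0.3428×35×10.0 = 120.0 kN/m.
Total = 336.0 + 120.0 = 456.0 kN/m.

456 kN/m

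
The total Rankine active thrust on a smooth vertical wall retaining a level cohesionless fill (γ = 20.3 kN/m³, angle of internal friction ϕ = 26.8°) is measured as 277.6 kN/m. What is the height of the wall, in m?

8.50 m

K_a = 0.3785. P_a = ½ K_a γ H² ⇒ H = √(2P_a/(K_a γ)).
H = √(2×277.6/(0.3785×20.3)) = 8.501 m.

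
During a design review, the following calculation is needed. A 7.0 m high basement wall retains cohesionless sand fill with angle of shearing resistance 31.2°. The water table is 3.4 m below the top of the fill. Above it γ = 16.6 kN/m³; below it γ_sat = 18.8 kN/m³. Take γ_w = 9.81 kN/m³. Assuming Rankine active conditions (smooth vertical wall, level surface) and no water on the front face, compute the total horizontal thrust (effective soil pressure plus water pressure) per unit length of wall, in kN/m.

177 kN/m

K_a = tan²(45° − φ/2) = 0.3175.
γ' = 18.8 − 9.81 = 8.990 kN/m³. Depth below WT = 3.6 m.
σ'_h at WT = K_a γ d_w = 17.92 kPa; at base = 17.92 + K_a γ' × 3.6 = 28.20 kPa.
P₁ (0–3.4 m) = ½×17.92×3.4 = 30.46. P₂ (3.4–7.0 m) = ½(17.92+28.20)×3.6 = 83.01.
P_w = ½ γ_w h₂² = 0.5×9.81×3.6² = 63.57. Total = 30.46+83.01+63.57 = 177.0 kN/m.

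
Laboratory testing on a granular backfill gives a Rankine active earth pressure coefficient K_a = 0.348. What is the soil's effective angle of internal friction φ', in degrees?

28.9°

K_a = tan²(45° − φ/2) ⇒ 45° − φ/2 = arctan(√0.348) = 30.54°.
φ = 2(45° − 30.54°) = 28.93°.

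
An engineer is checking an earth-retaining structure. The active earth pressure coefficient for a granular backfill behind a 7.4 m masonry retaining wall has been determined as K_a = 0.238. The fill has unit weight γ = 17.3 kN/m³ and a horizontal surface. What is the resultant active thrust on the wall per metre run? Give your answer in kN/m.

113 kN/m

P = ½ K_a γ H² = 0.5 × 0.238 × 17.3 × 7.4² = 112.7 kN/m.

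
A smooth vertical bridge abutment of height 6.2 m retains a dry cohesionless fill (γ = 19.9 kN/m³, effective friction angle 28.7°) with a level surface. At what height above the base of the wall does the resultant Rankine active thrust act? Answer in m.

2.07 m

K_a = 0.3511.
The pressure distribution is triangular, so the resultant acts at H/3 above the base = 6.2/3 = 2.067 m.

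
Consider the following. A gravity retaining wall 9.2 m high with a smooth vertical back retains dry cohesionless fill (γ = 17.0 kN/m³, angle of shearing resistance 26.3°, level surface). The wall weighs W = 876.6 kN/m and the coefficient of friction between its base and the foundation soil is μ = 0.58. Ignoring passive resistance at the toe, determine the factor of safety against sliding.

K_a = tan²(45° − 26.3°/2) = 0.3859.
P_a = ½K_aγH² = 0.5×0.3859×17.0×9.2² = 277.7 kN/m, acting at H/3 = 3.067 m above the base.
FS_sliding = μW / P_a = 0.58×876.6 / 277.7 = 1.831.

1.83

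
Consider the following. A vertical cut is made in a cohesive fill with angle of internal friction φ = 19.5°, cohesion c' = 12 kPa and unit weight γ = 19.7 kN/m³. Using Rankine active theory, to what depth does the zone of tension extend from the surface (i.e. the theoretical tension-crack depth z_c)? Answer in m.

1.72 m

K_a = tan²(45° − 19.5°/2) = 0.4995; √K_a = 0.7067.
The active pressure is zero where K_a γ z = 2c√K_a, so z_c = 2c/(γ√K_a) = 2×12/(19.7×0.7067) = 1.724 m.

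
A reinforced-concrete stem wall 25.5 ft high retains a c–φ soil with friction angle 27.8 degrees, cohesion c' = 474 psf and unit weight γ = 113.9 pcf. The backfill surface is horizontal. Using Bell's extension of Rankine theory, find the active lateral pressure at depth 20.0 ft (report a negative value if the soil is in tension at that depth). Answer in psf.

K_a = (1 − sin φ)/(1 + sin φ) = 0.3639.
σ_a = K_a γ z − 2c√K_a = 0.3639×113.9×20.0 − 2×474×0.6032 = 257.1 psf.

257 psf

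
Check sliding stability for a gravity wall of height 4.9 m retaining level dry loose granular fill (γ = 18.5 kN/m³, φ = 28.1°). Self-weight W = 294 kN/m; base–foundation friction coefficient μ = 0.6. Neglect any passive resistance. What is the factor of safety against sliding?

K_a = tan²(45° − 28.1°/2) = 0.3596.
P_a = ½K_aγH² = 0.5×0.3596×18.5×4.9² = 79.87 kN/m, acting at H/3 = 1.633 m above the base.
FS_sliding = μW / P_a = 0.6×294 / 79.87 = 2.209.

2.21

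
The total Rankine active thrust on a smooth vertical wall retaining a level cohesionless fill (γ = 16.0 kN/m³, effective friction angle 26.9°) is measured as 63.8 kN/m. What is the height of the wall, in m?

K_a = 0.3770. P_a = ½ K_a γ H² ⇒ H = √(2P_a/(K_a γ)).
H = √(2×63.8/(0.3770×16.0)) = 4.599 m.

4.60 m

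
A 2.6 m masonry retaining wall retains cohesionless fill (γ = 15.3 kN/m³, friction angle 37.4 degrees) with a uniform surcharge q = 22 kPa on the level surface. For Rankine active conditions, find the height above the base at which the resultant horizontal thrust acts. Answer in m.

1.09 m

K_a = 0.2443.
Triangular part P₁ = ½K_aγH² = 12.63 at H/3 = 0.8667 m; rectangular part P₂ = K_a q H = 13.97 at H/2 = 1.300 m.
ȳ = (P₁·0.8667 + P₂·1.300)/(P₁+P₂) = 1.094 m.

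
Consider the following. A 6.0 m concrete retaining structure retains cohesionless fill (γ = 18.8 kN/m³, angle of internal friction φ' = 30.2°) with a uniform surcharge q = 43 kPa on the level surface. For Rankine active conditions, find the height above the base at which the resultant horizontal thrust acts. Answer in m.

2.43 m

K_a = 0.3307.
Triangular part P₁ = ½K_aγH² = 111.9 at H/3 = 2.000 m; rectangular part P₂ = K_a q H = 85.31 at H/2 = 3.000 m.
ȳ = (P₁·2.000 + P₂·3.000)/(P₁+P₂) = 2.433 m.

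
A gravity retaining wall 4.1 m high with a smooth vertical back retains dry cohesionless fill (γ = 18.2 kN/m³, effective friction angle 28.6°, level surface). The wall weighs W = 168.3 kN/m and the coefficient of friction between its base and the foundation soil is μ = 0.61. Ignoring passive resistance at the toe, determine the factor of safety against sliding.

K_a = tan²(45° − 28.6°/2) = 0.3525.
P_a = ½K_aγH² = 0.5×0.3525×18.2×4.1² = 53.93 kN/m, acting at H/3 = 1.367 m above the base.
FS_sliding = μW / P_a = 0.61×168.3 / 53.93 = 1.904.

1.90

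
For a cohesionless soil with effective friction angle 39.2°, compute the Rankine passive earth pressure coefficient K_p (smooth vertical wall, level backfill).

K_p = (1 + sin φ)/(1 − sin φ) = tan²(45° + 39.2°/2) = 4.435.

4.44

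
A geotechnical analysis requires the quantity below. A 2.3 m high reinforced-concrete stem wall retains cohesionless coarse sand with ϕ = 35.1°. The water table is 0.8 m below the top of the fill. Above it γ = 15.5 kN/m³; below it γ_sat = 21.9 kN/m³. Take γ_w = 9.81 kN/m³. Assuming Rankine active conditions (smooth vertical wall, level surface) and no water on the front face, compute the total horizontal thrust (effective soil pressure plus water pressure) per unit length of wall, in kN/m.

21.1 kN/m

K_a = tan²(45° − φ/2) = 0.2698.
γ' = 21.9 − 9.81 = 12.09 kN/m³. Depth below WT = 1.5 m.
σ'_h at WT = K_a γ d_w = 3.346 kPa; at base = 3.346 + K_a γ' × 1.5 = 8.239 kPa.
P₁ (0–0.8 m) = ½×3.346×0.8 = 1.338. P₂ (0.8–2.3 m) = ½(3.346+8.239)×1.5 = 8.689.
P_w = ½ γ_w h₂² = 0.5×9.81×1.5² = 11.04. Total = 1.338+8.689+11.04 = 21.06 kN/m.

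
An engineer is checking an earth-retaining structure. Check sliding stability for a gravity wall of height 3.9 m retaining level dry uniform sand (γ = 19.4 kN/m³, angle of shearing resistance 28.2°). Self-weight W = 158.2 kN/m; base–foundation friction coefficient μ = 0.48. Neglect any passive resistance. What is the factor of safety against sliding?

K_a = tan²(45° − 28.2°/2) = 0.3582.
P_a = ½K_aγH² = 0.5×0.3582×19.4×3.9² = 52.85 kN/m, acting at H/3 = 1.300 m above the base.
FS_sliding = μW / P_a = 0.48×158.2 / 52.85 = 1.437.

1.44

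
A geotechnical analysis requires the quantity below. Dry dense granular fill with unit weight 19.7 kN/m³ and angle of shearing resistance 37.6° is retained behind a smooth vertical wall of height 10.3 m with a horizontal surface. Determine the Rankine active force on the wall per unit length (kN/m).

253 kN/m

K_a = tan²(45° − φ/2) = 0.2421.
P_a = ½ K_a γ H² = 0.5 × 0.2421 × 19.7 × 10.3² = 253.0 kN/m.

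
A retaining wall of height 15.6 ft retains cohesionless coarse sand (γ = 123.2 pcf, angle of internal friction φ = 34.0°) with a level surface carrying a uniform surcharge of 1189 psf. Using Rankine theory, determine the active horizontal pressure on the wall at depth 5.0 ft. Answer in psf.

K_a = (1 − sin φ)/(1 + sin φ) = 0.2827.
σ_v = γz + q = 123.2 × 5.0 + 1189 = 1805 psf.
σ_h = K_a σ_v = 0.2827 × 1805 = 510.3 psf.

510 psf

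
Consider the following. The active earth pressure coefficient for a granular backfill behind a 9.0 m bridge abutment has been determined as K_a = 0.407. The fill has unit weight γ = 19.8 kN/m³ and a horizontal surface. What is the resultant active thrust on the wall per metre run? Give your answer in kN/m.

P = ½ K_a γ H² = 0.5 × 0.407 × 19.8 × 9.0² = 326.4 kN/m.

326 kN/m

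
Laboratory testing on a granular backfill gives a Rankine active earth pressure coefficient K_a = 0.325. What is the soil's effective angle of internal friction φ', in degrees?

K_a = tan²(45° − φ/2) ⇒ 45° − φ/2 = arctan(√0.325) = 29.69°.
φ = 2(45° − 29.69°) = 30.63°.

30.6°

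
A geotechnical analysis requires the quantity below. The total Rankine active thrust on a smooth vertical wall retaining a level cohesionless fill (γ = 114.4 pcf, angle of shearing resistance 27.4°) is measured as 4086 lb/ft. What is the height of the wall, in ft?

K_a = 0.3697. P_a = ½ K_a γ H² ⇒ H = √(2P_a/(K_a γ)).
H = √(2×4086/(0.3697×114.4)) = 13.90 ft.

13.9 ft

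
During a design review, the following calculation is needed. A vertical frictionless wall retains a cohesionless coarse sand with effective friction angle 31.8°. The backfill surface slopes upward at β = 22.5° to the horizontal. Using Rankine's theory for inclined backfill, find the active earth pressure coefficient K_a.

0.403

K_a = cos β · (cos β − √(cos²β − cos²φ)) / (cos β + √(cos²β − cos²φ)).
cos β = 0.9239, cos φ = 0.8499, √(cos²β − cos²φ) = 0.3623.
K_a = 0.9239 × (0.9239 − 0.3623)/(0.9239 + 0.3623) = 0.4034.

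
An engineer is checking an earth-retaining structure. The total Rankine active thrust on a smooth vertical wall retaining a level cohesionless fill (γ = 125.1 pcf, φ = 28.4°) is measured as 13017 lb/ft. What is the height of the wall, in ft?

K_a = 0.3554. P_a = ½ K_a γ H² ⇒ H = √(2P_a/(K_a γ)).
H = √(2×13017/(0.3554×125.1)) = 24.20 ft.

24.2 ft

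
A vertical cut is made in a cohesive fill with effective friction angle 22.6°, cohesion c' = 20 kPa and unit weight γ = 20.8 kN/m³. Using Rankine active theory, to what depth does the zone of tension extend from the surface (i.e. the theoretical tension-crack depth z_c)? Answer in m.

2.88 m

K_a = tan²(45° − 22.6°/2) = 0.4448; √K_a = 0.6669.
The active pressure is zero where K_a γ z = 2c√K_a, so z_c = 2c/(γ√K_a) = 2×20/(20.8×0.6669) = 2.884 m.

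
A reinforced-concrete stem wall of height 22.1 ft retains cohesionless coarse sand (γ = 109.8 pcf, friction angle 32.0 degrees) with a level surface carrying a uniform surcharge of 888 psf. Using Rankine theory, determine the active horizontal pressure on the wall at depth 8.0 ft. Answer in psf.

K_a = (1 − sin φ)/(1 + sin φ) = 0.3073.
σ_v = γz + q = 109.8 × 8.0 + 888 = 1766 psf.
σ_h = K_a σ_v = 0.3073 × 1766 = 542.7 psf.

543 psf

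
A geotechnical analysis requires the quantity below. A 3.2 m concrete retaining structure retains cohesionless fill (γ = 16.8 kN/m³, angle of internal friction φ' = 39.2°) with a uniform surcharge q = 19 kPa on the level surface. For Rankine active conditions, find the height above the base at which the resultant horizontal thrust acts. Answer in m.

1.29 m

K_a = 0.2255.
Triangular part P₁ = ½K_aγH² = 19.39 at H/3 = 1.067 m; rectangular part P₂ = K_a q H = 13.71 at H/2 = 1.600 m.
ȳ = (P₁·1.067 + P₂·1.600)/(P₁+P₂) = 1.288 m.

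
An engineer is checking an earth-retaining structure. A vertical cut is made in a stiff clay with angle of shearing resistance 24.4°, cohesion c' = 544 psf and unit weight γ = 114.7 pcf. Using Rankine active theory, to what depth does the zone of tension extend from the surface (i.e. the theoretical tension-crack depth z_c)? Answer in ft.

14.7 ft

K_a = tan²(45° − 24.4°/2) = 0.4153; √K_a = 0.6445.
The active pressure is zero where K_a γ z = 2c√K_a, so z_c = 2c/(γ√K_a) = 2×544/(114.7×0.6445) = 14.72 ft.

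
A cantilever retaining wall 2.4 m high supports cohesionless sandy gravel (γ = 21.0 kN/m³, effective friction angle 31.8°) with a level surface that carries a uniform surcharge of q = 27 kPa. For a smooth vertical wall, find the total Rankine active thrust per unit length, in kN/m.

38.8 kN/m

K_a = tan²(45° − φ/2) = 0.3098.
Soil triangle: ½ K_a γ H² = 0.5×0.3098×21.0×2.4² = 18.74 kN/m.
Surcharge rectangle: K_a q H = 0.3098×27×2.4 = 20.07 kN/m.
Total = 18.74 + 20.07 = 38.81 kN/m.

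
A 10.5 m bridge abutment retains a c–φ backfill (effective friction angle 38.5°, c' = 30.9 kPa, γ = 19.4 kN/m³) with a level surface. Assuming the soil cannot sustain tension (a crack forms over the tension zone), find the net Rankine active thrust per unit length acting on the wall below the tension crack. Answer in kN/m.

K_a = 0.2327; √K_a = 0.4823.
Tension-crack depth z_c = 2c/(γ√K_a) = 2×30.9/(19.4×0.4823) = 6.604 m.
σ_a at base = K_a γ H − 2c√K_a = 0.2327×19.4×10.5 − 2×30.9×0.4823 = 17.58 kPa.
P_a = ½ × 17.58 × (H − z_c) = 0.5×17.58×3.896 = 34.25 kN/m.

34.2 kN/m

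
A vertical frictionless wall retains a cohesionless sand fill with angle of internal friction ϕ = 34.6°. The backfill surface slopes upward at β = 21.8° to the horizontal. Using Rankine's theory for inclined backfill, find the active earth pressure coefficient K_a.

K_a = cos β · (cos β − √(cos²β − cos²φ)) / (cos β + √(cos²β − cos²φ)).
cos β = 0.9285, cos φ = 0.8231, √(cos²β − cos²φ) = 0.4296.
K_a = 0.9285 × (0.9285 − 0.4296)/(0.9285 + 0.4296) = 0.3411.

0.341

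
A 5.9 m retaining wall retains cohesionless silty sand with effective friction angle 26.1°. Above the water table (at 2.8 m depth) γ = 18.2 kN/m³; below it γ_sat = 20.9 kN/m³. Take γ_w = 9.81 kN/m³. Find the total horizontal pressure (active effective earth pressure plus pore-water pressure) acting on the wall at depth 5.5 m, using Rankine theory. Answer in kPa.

58.0 kPa

K_a = (1 − sin φ)/(1 + sin φ) = 0.3889.
γ' = 20.9 − 9.81 = 11.09 kN/m³.
Effective vertical stress at 5.5 m: σ'_v = 18.2×2.8 + 11.09×2.70 = 80.90 kPa.
σ'_h = K_a σ'_v = 0.3889 × 80.90 = 31.47 kPa; u = γ_w × 2.70 = 26.49 kPa.
Total σ_h = 31.47 + 26.49 = 57.95 kPa.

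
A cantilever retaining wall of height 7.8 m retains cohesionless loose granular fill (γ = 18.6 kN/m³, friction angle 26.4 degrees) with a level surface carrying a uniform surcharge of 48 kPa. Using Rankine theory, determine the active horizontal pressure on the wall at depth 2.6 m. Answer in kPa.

37.0 kPa

K_a = (1 − sin φ)/(1 + sin φ) = 0.3844.
σ_v = γz + q = 18.6 × 2.6 + 48 = 96.36 kPa.
σ_h = K_a σ_v = 0.3844 × 96.36 = 37.04 kPa.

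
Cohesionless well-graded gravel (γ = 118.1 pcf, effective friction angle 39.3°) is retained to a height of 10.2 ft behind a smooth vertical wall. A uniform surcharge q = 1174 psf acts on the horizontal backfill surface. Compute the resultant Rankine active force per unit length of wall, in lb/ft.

4070 lb/ft

K_a = tan²(45° − φ/2) = 0.2245.
Soil triangle: ½ K_a γ H² = 0.5×0.2245×118.1×10.2² = 1379 lb/ft.
Surcharge rectangle: K_a q H = 0.2245×1174×10.2 = 2688 lb/ft.
Total = 1379 + 2688 = 4067 lb/ft.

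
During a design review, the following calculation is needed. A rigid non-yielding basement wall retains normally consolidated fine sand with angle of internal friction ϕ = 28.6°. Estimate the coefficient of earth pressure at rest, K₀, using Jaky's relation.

0.521

K₀ = 1 − sin φ' = 1 − sin 28.6° = 0.5213.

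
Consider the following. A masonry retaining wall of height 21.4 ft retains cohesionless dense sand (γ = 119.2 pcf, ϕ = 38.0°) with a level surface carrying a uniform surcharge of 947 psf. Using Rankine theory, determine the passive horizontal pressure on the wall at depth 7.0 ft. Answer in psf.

K_p = (1 + sin φ)/(1 − sin φ) = 4.204.
σ_v = γz + q = 119.2 × 7.0 + 947 = 1781 psf.
σ_h = K_p σ_v = 4.204 × 1781 = 7489 psf.

7490 psf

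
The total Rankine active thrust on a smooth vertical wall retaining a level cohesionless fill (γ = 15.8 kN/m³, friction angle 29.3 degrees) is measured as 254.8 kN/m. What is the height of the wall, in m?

9.70 m

K_a = 0.3428. P_a = ½ K_a γ H² ⇒ H = √(2P_a/(K_a γ)).
H = √(2×254.8/(0.3428×15.8)) = 9.699 m.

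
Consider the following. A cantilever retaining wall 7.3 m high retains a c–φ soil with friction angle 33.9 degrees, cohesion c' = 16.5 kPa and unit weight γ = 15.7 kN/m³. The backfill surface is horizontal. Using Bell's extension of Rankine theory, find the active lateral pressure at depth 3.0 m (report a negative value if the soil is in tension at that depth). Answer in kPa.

K_a = (1 − sin φ)/(1 + sin φ) = 0.2839.
σ_a = K_a γ z − 2c√K_a = 0.2839×15.7×3.0 − 2×16.5×0.5328 = -4.211 kPa.

-4.21 kPa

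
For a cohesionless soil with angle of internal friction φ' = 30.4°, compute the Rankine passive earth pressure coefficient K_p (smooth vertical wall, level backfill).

3.05

K_p = (1 + sin φ)/(1 − sin φ) = tan²(45° + 30.4°/2) = 3.049.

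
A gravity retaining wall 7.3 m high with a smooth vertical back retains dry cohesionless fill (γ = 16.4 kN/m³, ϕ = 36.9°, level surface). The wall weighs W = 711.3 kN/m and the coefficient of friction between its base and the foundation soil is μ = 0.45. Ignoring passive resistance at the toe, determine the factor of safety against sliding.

K_a = tan²(45° − 36.9°/2) = 0.2497.
P_a = ½K_aγH² = 0.5×0.2497×16.4×7.3² = 109.1 kN/m, acting at H/3 = 2.433 m above the base.
FS_sliding = μW / P_a = 0.45×711.3 / 109.1 = 2.934.

2.93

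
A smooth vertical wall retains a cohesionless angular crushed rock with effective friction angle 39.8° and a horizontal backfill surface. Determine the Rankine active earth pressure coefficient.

0.219

K_a = tan²(45° − φ/2) = tan²(25.10°) = 0.2194.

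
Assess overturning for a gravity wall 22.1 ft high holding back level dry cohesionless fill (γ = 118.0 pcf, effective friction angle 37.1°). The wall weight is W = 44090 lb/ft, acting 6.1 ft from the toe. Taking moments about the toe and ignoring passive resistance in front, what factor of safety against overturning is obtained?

K_a = tan²(45° − 37.1°/2) = 0.2475.
P_a = ½K_aγH² = 0.5×0.2475×118.0×22.1² = 7132 lb/ft, acting at H/3 = 7.367 ft above the base.
Overturning moment M_o = P_a × H/3 = 7132 × 7.367 = 52540.
Resisting moment M_r = W × 6.1 = 44090 × 6.1 = 268900.
FS_overturning = M_r/M_o = 268900/52540 = 5.119.

5.12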